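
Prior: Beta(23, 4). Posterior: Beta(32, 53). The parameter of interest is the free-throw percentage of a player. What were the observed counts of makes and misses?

Under Beta–binomial conjugacy the posterior parameters are (a+s, b+f).
So s = 32 − 23 = 9 and f = 53 − 4 = 49.

9 makes and 49 misses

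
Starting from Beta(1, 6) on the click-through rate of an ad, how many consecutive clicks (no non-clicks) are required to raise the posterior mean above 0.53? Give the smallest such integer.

k = 6

After k clicks and 0 non-clicks the posterior is Beta(1+k, 6), with mean (1+k)/(1+6+k).
Set (1+k)/(7+k) > 0.53 and solve: k > (0.53·7 − 1)/(1 − 0.53) = 5.766.
The smallest integer exceeding 5.766 is 6, and checking k=6: (7)/(13) = 0.5385 > 0.53.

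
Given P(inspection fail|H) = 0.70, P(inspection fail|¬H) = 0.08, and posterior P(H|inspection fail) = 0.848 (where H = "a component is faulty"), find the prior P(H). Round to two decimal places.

In odds form, posterior odds = prior odds × likelihood ratio, so prior odds = posterior odds ÷ LR.
Posterior odds = 0.848/(1−0.848) = 5.5789. LR = 0.70/0.08 = 8.7500.
Prior odds = 5.5789/8.7500 = 0.6376, so P(H) = 0.6376/(1+0.6376) ≈ 0.39.

P(H) = 0.39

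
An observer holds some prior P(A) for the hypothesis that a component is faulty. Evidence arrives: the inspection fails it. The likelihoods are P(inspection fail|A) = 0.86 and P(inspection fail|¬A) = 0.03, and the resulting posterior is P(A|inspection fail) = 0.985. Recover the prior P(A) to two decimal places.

In odds form, posterior odds = prior odds × likelihood ratio, so prior odds = posterior odds ÷ LR.
Posterior odds = 0.985/(1−0.985) = 65.6667. LR = 0.86/0.03 = 28.6667.
Prior odds = 65.6667/28.6667 = 2.2907, so P(A) = 2.2907/(1+2.2907) ≈ 0.70.

P(A) = 0.70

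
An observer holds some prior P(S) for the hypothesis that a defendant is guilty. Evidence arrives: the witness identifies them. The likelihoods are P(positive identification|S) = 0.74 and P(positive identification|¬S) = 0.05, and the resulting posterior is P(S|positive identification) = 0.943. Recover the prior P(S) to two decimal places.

P(S) = 0.53

In odds form, posterior odds = prior odds × likelihood ratio, so prior odds = posterior odds ÷ LR.
Posterior odds = 0.943/(1−0.943) = 16.5439. LR = 0.74/0.05 = 14.8000.
Prior odds = 16.5439/14.8000 = 1.1178, so P(S) = 1.1178/(1+1.1178) ≈ 0.53.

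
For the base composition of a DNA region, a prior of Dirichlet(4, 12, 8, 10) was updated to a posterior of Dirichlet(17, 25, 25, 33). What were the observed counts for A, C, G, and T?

For a Dirichlet(α) prior with multinomial counts c, the posterior is Dirichlet(α + c) componentwise.
Counts are posterior − prior componentwise: 17−4=13, 25−12=13, 25−8=17, 33−10=23.

counts (13, 13, 17, 23)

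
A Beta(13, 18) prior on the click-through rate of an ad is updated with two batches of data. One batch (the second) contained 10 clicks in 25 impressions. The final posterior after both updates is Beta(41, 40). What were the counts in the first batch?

18 clicks and 7 non-clicks

Sequential conjugate updates are equivalent to a single update on the pooled data, so total successes = posterior α − prior α and total failures = posterior β − prior β.
Total across both batches: 41−13=28 clicks, 40−18=22 non-clicks.
Subtract the second batch: 28−10=18 clicks and 22−15=7 non-clicks.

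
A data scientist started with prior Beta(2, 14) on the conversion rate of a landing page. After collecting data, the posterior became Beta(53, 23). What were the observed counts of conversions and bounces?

Beta is conjugate to the binomial likelihood: posterior = Beta(α+s, β+f).
Match parameters: s=53−2=51, f=23−14=9.

51 conversions and 9 bounces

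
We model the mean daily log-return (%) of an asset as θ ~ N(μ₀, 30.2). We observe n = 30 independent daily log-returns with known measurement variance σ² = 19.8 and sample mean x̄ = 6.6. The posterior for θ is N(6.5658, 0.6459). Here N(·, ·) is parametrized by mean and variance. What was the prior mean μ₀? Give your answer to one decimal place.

With known observation variance, the Normal–Normal posterior has precision τ_n = τ₀ + n/σ² and mean μ_n = (τ₀μ₀ + (n/σ²)x̄)/τ_n.
Here τ₀ = 1/30.2 = 0.033113 and τ_data = 30/19.8 = 1.515152, so τ_n = 1.548265.
Rearranging for μ₀: μ₀ = (μ_n·τ_n − τ_data·x̄)/τ₀ = (6.5658·1.548265 − 1.515152·6.6) / 0.033113 = 0.165595/0.033113 ≈ 5.0.

μ₀ = 5.0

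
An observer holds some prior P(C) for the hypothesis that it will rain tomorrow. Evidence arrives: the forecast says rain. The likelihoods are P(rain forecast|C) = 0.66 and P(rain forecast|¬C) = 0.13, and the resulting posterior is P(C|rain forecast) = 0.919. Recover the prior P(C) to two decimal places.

P(C) = 0.69

In odds form, posterior odds = prior odds × likelihood ratio, so prior odds = posterior odds ÷ LR.
Posterior odds = 0.919/(1−0.919) = 11.3457. LR = 0.66/0.13 = 5.0769.
Prior odds = 11.3457/5.0769 = 2.2348, so P(C) = 2.2348/(1+2.2348) ≈ 0.69.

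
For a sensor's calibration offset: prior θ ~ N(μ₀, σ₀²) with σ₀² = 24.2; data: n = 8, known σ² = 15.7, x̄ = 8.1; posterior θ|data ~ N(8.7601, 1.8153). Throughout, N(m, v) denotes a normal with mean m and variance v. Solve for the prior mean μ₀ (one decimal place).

With known observation variance, the Normal–Normal posterior has precision τ_n = τ₀ + n/σ² and mean μ_n = (τ₀μ₀ + (n/σ²)x̄)/τ_n.
Here τ₀ = 1/24.2 = 0.041322 and τ_data = 8/15.7 = 0.509554, so τ_n = 0.550876.
Rearranging for μ₀: μ₀ = (μ_n·τ_n − τ_data·x̄)/τ₀ = (8.7601·0.550876 − 0.509554·8.1) / 0.041322 = 0.698341/0.041322 ≈ 16.9.

μ₀ = 16.9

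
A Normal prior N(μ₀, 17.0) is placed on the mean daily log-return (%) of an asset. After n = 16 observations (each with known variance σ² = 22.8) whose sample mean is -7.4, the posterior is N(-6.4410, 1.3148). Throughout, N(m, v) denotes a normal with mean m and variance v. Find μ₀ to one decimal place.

μ₀ = 5.0

With known observation variance, the Normal–Normal posterior has precision τ_n = τ₀ + n/σ² and mean μ_n = (τ₀μ₀ + (n/σ²)x̄)/τ_n.
Here τ₀ = 1/17.0 = 0.058824 and τ_data = 16/22.8 = 0.701754, so τ_n = 0.760578.
Rearranging for μ₀: μ₀ = (μ_n·τ_n − τ_data·x̄)/τ₀ = (-6.4410·0.760578 − 0.701754·-7.4) / 0.058824 = 0.294097/0.058824 ≈ 5.0.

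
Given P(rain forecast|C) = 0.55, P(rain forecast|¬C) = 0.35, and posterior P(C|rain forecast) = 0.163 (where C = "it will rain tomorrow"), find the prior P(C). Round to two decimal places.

In odds form, posterior odds = prior odds × likelihood ratio, so prior odds = posterior odds ÷ LR.
Posterior odds = 0.163/(1−0.163) = 0.1947. LR = 0.55/0.35 = 1.5714.
Prior odds = 0.1947/1.5714 = 0.1239, so P(C) = 0.1239/(1+0.1239) ≈ 0.11.

P(C) = 0.11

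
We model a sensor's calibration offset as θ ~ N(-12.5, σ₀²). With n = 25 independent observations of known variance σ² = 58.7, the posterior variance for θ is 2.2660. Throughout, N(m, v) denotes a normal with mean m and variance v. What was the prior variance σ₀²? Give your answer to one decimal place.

For the Normal–Normal model with known σ², precisions add: τ_n = τ₀ + n/σ².
So 1/σ₀² = 1/2.2660 − 25/58.7 = 0.441306 − 0.425894 = 0.015412.
Hence σ₀² = 1/0.015412 ≈ 64.9.

σ₀² = 64.9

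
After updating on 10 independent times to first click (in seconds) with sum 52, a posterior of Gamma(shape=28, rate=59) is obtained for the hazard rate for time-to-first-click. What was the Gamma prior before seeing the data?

Gamma–exponential conjugacy: posterior shape = α + n, posterior rate = β + Σtᵢ.
So α = 28 − 10 = 18 and β = 59 − 52 = 7.

Gamma(shape=18, rate=7)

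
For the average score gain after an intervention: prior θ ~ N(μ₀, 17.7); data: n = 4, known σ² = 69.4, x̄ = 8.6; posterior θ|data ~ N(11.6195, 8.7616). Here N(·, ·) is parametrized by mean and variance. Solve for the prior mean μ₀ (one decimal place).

With known observation variance, the Normal–Normal posterior has precision τ_n = τ₀ + n/σ² and mean μ_n = (τ₀μ₀ + (n/σ²)x̄)/τ_n.
Here τ₀ = 1/17.7 = 0.056497 and τ_data = 4/69.4 = 0.057637, so τ_n = 0.114134.
Rearranging for μ₀: μ₀ = (μ_n·τ_n − τ_data·x̄)/τ₀ = (11.6195·0.114134 − 0.057637·8.6) / 0.056497 = 0.830502/0.056497 ≈ 14.7.

μ₀ = 14.7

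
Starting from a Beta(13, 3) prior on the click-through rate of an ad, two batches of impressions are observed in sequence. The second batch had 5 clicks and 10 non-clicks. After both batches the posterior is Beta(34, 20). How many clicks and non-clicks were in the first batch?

Because Beta–binomial updating is additive in the counts, the combined data contributed (α_post−α_prior, β_post−β_prior) successes and failures.
Total across both batches: 34−13=21 clicks, 20−3=17 non-clicks.
Subtract the second batch: 21−5=16 clicks and 17−10=7 non-clicks.

16 clicks and 7 non-clicks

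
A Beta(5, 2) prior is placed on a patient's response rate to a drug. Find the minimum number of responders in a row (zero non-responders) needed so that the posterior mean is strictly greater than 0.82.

k = 5

After k responders and 0 non-responders the posterior is Beta(5+k, 2), with mean (5+k)/(5+2+k).
Set (5+k)/(7+k) > 0.82 and solve: k > (0.82·7 − 5)/(1 − 0.82) = 4.111.
The smallest integer exceeding 4.111 is 5, and checking k=5: (10)/(12) = 0.8333 > 0.82.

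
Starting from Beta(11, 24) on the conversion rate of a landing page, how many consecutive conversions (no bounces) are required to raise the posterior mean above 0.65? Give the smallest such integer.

k = 34

After k conversions and 0 bounces the posterior is Beta(11+k, 24), with mean (11+k)/(11+24+k).
Set (11+k)/(35+k) > 0.65 and solve: k > (0.65·35 − 11)/(1 − 0.65) = 33.571.
The smallest integer exceeding 33.571 is 34.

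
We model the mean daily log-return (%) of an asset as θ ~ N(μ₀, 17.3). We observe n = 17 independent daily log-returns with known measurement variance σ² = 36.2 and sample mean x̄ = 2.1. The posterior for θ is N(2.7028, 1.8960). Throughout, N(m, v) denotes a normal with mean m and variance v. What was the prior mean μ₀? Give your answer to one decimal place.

μ₀ = 7.6

With known observation variance, the Normal–Normal posterior has precision τ_n = τ₀ + n/σ² and mean μ_n = (τ₀μ₀ + (n/σ²)x̄)/τ_n.
Here τ₀ = 1/17.3 = 0.057803 and τ_data = 17/36.2 = 0.469613, so τ_n = 0.527416.
Rearranging for μ₀: μ₀ = (μ_n·τ_n − τ_data·x̄)/τ₀ = (2.7028·0.527416 − 0.469613·2.1) / 0.057803 = 0.439313/0.057803 ≈ 7.6.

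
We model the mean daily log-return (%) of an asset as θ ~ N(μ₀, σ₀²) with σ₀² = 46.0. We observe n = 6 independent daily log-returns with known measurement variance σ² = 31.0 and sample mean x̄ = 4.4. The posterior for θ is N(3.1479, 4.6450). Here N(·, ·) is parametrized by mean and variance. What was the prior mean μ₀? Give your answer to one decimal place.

μ₀ = -8.0

With known observation variance, the Normal–Normal posterior has precision τ_n = τ₀ + n/σ² and mean μ_n = (τ₀μ₀ + (n/σ²)x̄)/τ_n.
Here τ₀ = 1/46.0 = 0.021739 and τ_data = 6/31.0 = 0.193548, so τ_n = 0.215287.
Rearranging for μ₀: μ₀ = (μ_n·τ_n − τ_data·x̄)/τ₀ = (3.1479·0.215287 − 0.193548·4.4) / 0.021739 = -0.173909/0.021739 ≈ -8.0.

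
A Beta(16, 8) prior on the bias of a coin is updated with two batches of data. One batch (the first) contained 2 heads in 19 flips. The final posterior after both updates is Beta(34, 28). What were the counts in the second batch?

Sequential conjugate updates are equivalent to a single update on the pooled data, so total successes = posterior α − prior α and total failures = posterior β − prior β.
Total across both batches: 34−16=18 heads, 28−8=20 tails.
Subtract the first batch: 18−2=16 heads and 20−17=3 tails.

16 heads and 3 tails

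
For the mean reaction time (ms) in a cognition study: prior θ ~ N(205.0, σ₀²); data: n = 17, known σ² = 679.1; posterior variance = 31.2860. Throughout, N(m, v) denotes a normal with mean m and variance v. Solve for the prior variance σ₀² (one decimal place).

Posterior precision equals prior precision plus data precision: 1/σ_n² = 1/σ₀² + n/σ².
So 1/σ₀² = 1/31.2860 − 17/679.1 = 0.031963 − 0.025033 = 0.006930.
Hence σ₀² = 1/0.006930 ≈ 144.3.

σ₀² = 144.3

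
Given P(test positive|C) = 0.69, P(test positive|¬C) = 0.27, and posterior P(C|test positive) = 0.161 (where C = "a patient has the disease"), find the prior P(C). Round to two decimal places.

Bayes' rule in odds form gives O(C|E) = O(C)·[P(E|C)/P(E|¬C)], hence O(C) = O(C|E)/LR.
Posterior odds = 0.161/(1−0.161) = 0.1919. LR = 0.69/0.27 = 2.5556.
Prior odds = 0.1919/2.5556 = 0.0751, so P(C) = 0.0751/(1+0.0751) ≈ 0.07.

P(C) = 0.07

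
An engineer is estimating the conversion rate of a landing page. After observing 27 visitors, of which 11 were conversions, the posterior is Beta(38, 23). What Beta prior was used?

Beta(27, 7)

Under Beta–binomial conjugacy the posterior parameters are (α+s, β+f).
Subtract the data counts: 38−11=27, 23−16=7.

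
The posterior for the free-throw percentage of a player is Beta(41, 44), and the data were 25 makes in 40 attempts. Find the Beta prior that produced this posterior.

Beta is conjugate to the binomial likelihood: posterior = Beta(a+s, b+f).
Subtract the data counts: 41−25=16, 44−15=29.

Beta(16, 29)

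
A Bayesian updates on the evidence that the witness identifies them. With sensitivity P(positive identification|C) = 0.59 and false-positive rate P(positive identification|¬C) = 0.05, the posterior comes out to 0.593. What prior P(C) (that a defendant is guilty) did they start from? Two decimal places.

P(C) = 0.11

Bayes' rule in odds form gives O(C|E) = O(C)·[P(E|C)/P(E|¬C)], hence O(C) = O(C|E)/LR.
Posterior odds = 0.593/(1−0.593) = 1.4570. LR = 0.59/0.05 = 11.8000.
Prior odds = 1.4570/11.8000 = 0.1235, so P(C) = 0.1235/(1+0.1235) ≈ 0.11.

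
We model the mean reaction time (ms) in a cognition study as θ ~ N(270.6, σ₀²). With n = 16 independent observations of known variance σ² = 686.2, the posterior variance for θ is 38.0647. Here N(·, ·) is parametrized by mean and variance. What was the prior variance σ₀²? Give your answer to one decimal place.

For the Normal–Normal model with known σ², precisions add: τ_n = τ₀ + n/σ².
So 1/σ₀² = 1/38.0647 − 16/686.2 = 0.026271 − 0.023317 = 0.002954.
Hence σ₀² = 1/0.002954 ≈ 338.5.

σ₀² = 338.5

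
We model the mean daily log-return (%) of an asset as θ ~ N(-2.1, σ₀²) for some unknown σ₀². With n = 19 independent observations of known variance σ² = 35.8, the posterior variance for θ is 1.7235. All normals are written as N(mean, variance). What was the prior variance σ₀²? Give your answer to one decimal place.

σ₀² = 20.2

Posterior precision equals prior precision plus data precision: 1/σ_n² = 1/σ₀² + n/σ².
So 1/σ₀² = 1/1.7235 − 19/35.8 = 0.580215 − 0.530726 = 0.049489.
Hence σ₀² = 1/0.049489 ≈ 20.2.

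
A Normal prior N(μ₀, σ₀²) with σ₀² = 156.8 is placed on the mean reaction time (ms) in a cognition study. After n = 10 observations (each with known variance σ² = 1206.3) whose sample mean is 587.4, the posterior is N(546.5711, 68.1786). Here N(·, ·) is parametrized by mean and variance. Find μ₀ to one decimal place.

μ₀ = 493.5

The posterior mean is a precision-weighted average: μ_n = (τ₀μ₀ + τ_data·x̄)/(τ₀+τ_data), with τ₀=1/σ₀² and τ_data=n/σ².
Here τ₀ = 1/156.8 = 0.006378 and τ_data = 10/1206.3 = 0.008290, so τ_n = 0.014668.
Rearranging for μ₀: μ₀ = (μ_n·τ_n − τ_data·x̄)/τ₀ = (546.5711·0.014668 − 0.008290·587.4) / 0.006378 = 3.147559/0.006378 ≈ 493.5.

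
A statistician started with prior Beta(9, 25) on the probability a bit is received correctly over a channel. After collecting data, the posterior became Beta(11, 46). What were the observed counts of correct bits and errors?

2 correct bits and 21 errors

Under Beta–binomial conjugacy the posterior parameters are (a+s, b+f).
Match parameters: s=11−9=2, f=46−25=21.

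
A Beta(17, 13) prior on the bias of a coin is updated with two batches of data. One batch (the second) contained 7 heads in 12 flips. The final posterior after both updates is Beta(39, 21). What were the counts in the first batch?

15 heads and 3 tails

Because Beta–binomial updating is additive in the counts, the combined data contributed (α_post−α_prior, β_post−β_prior) successes and failures.
Total across both batches: 39−17=22 heads, 21−13=8 tails.
Subtract the second batch: 22−7=15 heads and 8−5=3 tails.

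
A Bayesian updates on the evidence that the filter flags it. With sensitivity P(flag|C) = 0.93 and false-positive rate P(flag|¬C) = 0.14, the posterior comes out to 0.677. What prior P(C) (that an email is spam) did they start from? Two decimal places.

P(C) = 0.24

In odds form, posterior odds = prior odds × likelihood ratio, so prior odds = posterior odds ÷ LR.
Posterior odds = 0.677/(1−0.677) = 2.0960. LR = 0.93/0.14 = 6.6429.
Prior odds = 2.0960/6.6429 = 0.3155, so P(C) = 0.3155/(1+0.3155) ≈ 0.24.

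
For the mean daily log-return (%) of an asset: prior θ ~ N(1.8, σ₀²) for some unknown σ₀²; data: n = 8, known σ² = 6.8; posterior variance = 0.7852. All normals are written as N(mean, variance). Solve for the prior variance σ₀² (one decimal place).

σ₀² = 10.3

For the Normal–Normal model with known σ², precisions add: τ_n = τ₀ + n/σ².
So 1/σ₀² = 1/0.7852 − 8/6.8 = 1.273561 − 1.176471 = 0.097090.
Hence σ₀² = 1/0.097090 ≈ 10.3.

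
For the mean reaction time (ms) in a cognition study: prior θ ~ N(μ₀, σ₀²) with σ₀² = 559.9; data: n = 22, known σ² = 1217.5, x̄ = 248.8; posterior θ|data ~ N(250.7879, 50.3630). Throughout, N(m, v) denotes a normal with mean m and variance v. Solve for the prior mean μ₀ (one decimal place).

μ₀ = 270.9

The posterior mean is a precision-weighted average: μ_n = (τ₀μ₀ + τ_data·x̄)/(τ₀+τ_data), with τ₀=1/σ₀² and τ_data=n/σ².
Here τ₀ = 1/559.9 = 0.001786 and τ_data = 22/1217.5 = 0.018070, so τ_n = 0.019856.
Rearranging for μ₀: μ₀ = (μ_n·τ_n − τ_data·x̄)/τ₀ = (250.7879·0.019856 − 0.018070·248.8) / 0.001786 = 0.483829/0.001786 ≈ 270.9.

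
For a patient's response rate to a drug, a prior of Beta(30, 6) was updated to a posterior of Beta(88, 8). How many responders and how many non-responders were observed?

Under Beta–binomial conjugacy the posterior parameters are (α+s, β+f).
Match parameters: s=88−30=58, f=8−6=2.

58 responders and 2 non-responders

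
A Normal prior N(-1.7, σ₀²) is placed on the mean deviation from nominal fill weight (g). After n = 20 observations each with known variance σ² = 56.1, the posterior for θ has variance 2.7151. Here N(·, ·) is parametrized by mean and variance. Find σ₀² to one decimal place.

Posterior precision equals prior precision plus data precision: 1/σ_n² = 1/σ₀² + n/σ².
So 1/σ₀² = 1/2.7151 − 20/56.1 = 0.368311 − 0.356506 = 0.011805.
Hence σ₀² = 1/0.011805 ≈ 84.7.

σ₀² = 84.7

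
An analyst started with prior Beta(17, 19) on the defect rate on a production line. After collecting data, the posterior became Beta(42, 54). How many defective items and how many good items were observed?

25 defective items and 35 good items

A Beta(a, b) prior with s successes and f failures in binomial data gives a Beta(a+s, b+f) posterior.
So s = 42 − 17 = 25 and f = 54 − 19 = 35.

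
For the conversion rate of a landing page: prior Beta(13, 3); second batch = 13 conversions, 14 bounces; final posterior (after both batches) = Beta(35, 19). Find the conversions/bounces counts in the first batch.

9 conversions and 2 bounces

Sequential conjugate updates are equivalent to a single update on the pooled data, so total successes = posterior α − prior α and total failures = posterior β − prior β.
Total across both batches: 35−13=22 conversions, 19−3=16 bounces.
Subtract the second batch: 22−13=9 conversions and 16−14=2 bounces.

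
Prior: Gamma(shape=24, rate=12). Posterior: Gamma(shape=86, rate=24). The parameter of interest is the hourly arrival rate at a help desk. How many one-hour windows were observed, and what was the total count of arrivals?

A Gamma(α, β) prior (rate parametrization) on a Poisson rate with n observations summing to S gives posterior Gamma(α+S, β+n).
Matching: Σxᵢ = 86 − 24 = 62 and n = 24 − 12 = 12.

n = 12 one-hour windows with total 62 arrivals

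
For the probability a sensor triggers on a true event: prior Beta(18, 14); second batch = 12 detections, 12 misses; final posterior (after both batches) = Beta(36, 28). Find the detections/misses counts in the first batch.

6 detections and 2 misses

Because Beta–binomial updating is additive in the counts, the combined data contributed (α_post−α_prior, β_post−β_prior) successes and failures.
Total across both batches: 36−18=18 detections, 28−14=14 misses.
Subtract the second batch: 18−12=6 detections and 14−12=2 misses.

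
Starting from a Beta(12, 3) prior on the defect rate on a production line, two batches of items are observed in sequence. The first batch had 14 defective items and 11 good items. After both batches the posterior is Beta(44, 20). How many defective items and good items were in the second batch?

Sequential conjugate updates are equivalent to a single update on the pooled data, so total successes = posterior α − prior α and total failures = posterior β − prior β.
Total across both batches: 44−12=32 defective items, 20−3=17 good items.
Subtract the first batch: 32−14=18 defective items and 17−11=6 good items.

18 defective items and 6 good items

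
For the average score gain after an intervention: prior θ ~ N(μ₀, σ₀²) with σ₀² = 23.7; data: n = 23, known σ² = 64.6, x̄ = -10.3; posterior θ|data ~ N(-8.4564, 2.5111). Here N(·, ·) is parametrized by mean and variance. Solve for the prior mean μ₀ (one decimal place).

The posterior mean is a precision-weighted average: μ_n = (τ₀μ₀ + τ_data·x̄)/(τ₀+τ_data), with τ₀=1/σ₀² and τ_data=n/σ².
Here τ₀ = 1/23.7 = 0.042194 and τ_data = 23/64.6 = 0.356037, so τ_n = 0.398231.
Rearranging for μ₀: μ₀ = (μ_n·τ_n − τ_data·x̄)/τ₀ = (-8.4564·0.398231 − 0.356037·-10.3) / 0.042194 = 0.299580/0.042194 ≈ 7.1.

μ₀ = 7.1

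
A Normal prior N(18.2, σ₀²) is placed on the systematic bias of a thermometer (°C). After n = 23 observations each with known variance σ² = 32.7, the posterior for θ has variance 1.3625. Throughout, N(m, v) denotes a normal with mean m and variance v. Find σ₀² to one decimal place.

Posterior precision equals prior precision plus data precision: 1/σ_n² = 1/σ₀² + n/σ².
So 1/σ₀² = 1/1.3625 − 23/32.7 = 0.733945 − 0.703364 = 0.030581.
Hence σ₀² = 1/0.030581 ≈ 32.7.

σ₀² = 32.7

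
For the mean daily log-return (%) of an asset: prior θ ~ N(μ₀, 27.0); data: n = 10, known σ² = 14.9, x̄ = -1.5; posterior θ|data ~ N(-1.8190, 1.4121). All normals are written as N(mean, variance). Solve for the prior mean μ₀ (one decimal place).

μ₀ = -7.6

With known observation variance, the Normal–Normal posterior has precision τ_n = τ₀ + n/σ² and mean μ_n = (τ₀μ₀ + (n/σ²)x̄)/τ_n.
Here τ₀ = 1/27.0 = 0.037037 and τ_data = 10/14.9 = 0.671141, so τ_n = 0.708178.
Rearranging for μ₀: μ₀ = (μ_n·τ_n − τ_data·x̄)/τ₀ = (-1.8190·0.708178 − 0.671141·-1.5) / 0.037037 = -0.281464/0.037037 ≈ -7.6.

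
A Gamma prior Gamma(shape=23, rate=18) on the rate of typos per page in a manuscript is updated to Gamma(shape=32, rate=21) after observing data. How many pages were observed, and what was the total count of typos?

Gamma–Poisson conjugacy: posterior shape = α + Σxᵢ, posterior rate = β + n.
Matching: Σxᵢ = 32 − 23 = 9 and n = 21 − 18 = 3.

n = 3 pages with total 9 typos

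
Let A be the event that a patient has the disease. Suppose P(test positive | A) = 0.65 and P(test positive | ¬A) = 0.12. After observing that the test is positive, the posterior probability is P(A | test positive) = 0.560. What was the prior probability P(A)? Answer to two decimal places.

P(A) = 0.19

In odds form, posterior odds = prior odds × likelihood ratio, so prior odds = posterior odds ÷ LR.
Posterior odds = 0.560/(1−0.560) = 1.2727. LR = 0.65/0.12 = 5.4167.
Prior odds = 1.2727/5.4167 = 0.2350, so P(A) = 0.2350/(1+0.2350) ≈ 0.19.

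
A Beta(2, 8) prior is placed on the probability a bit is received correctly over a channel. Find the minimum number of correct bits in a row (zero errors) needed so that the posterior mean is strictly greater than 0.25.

k = 1

After k correct bits and 0 errors the posterior is Beta(2+k, 8), with mean (2+k)/(2+8+k).
Set (2+k)/(10+k) > 0.25 and solve: k > (0.25·10 − 2)/(1 − 0.25) = 0.667.
The smallest integer exceeding 0.667 is 1.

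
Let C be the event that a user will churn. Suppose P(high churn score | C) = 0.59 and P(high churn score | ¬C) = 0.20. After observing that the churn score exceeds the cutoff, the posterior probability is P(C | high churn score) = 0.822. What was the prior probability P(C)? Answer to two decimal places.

Bayes' rule in odds form gives O(C|E) = O(C)·[P(E|C)/P(E|¬C)], hence O(C) = O(C|E)/LR.
Posterior odds = 0.822/(1−0.822) = 4.6180. LR = 0.59/0.20 = 2.9500.
Prior odds = 4.6180/2.9500 = 1.5654, so P(C) = 1.5654/(1+1.5654) ≈ 0.61.

P(C) = 0.61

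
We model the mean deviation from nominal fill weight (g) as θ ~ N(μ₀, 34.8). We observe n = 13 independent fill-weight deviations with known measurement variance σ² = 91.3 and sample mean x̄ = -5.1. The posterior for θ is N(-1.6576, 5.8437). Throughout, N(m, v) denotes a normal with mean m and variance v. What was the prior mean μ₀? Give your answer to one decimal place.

With known observation variance, the Normal–Normal posterior has precision τ_n = τ₀ + n/σ² and mean μ_n = (τ₀μ₀ + (n/σ²)x̄)/τ_n.
Here τ₀ = 1/34.8 = 0.028736 and τ_data = 13/91.3 = 0.142388, so τ_n = 0.171124.
Rearranging for μ₀: μ₀ = (μ_n·τ_n − τ_data·x̄)/τ₀ = (-1.6576·0.171124 − 0.142388·-5.1) / 0.028736 = 0.442524/0.028736 ≈ 15.4.

μ₀ = 15.4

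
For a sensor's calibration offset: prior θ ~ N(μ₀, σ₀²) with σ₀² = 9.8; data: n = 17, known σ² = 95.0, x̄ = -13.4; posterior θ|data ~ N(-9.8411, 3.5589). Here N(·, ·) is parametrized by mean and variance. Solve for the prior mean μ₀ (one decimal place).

μ₀ = -3.6

With known observation variance, the Normal–Normal posterior has precision τ_n = τ₀ + n/σ² and mean μ_n = (τ₀μ₀ + (n/σ²)x̄)/τ_n.
Here τ₀ = 1/9.8 = 0.102041 and τ_data = 17/95.0 = 0.178947, so τ_n = 0.280988.
Rearranging for μ₀: μ₀ = (μ_n·τ_n − τ_data·x̄)/τ₀ = (-9.8411·0.280988 − 0.178947·-13.4) / 0.102041 = -0.367341/0.102041 ≈ -3.6.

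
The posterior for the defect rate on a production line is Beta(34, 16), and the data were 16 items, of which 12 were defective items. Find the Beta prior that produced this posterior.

Under Beta–binomial conjugacy the posterior parameters are (a+s, b+f).
So a = 34 − 12 = 22 and b = 16 − 4 = 12.

Beta(22, 12)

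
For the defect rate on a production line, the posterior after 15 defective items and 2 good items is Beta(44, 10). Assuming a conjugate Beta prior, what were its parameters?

Beta is conjugate to the binomial likelihood: posterior = Beta(α+s, β+f).
So α = 44 − 15 = 29 and β = 10 − 2 = 8.

Beta(29, 8)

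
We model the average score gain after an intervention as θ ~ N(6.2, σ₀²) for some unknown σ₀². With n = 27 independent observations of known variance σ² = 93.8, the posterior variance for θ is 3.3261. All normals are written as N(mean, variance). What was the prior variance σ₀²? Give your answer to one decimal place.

For the Normal–Normal model with known σ², precisions add: τ_n = τ₀ + n/σ².
So 1/σ₀² = 1/3.3261 − 27/93.8 = 0.300652 − 0.287846 = 0.012806.
Hence σ₀² = 1/0.012806 ≈ 78.1.

σ₀² = 78.1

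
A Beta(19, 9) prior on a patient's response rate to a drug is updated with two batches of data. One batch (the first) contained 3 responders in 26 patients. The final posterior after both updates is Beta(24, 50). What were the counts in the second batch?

Because Beta–binomial updating is additive in the counts, the combined data contributed (α_post−α_prior, β_post−β_prior) successes and failures.
Total across both batches: 24−19=5 responders, 50−9=41 non-responders.
Subtract the first batch: 5−3=2 responders and 41−23=18 non-responders.

2 responders and 18 non-responders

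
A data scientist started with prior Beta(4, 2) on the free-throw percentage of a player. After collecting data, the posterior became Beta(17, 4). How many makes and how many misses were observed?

Under Beta–binomial conjugacy the posterior parameters are (α+s, β+f).
So s = 17 − 4 = 13 and f = 4 − 2 = 2.

13 makes and 2 misses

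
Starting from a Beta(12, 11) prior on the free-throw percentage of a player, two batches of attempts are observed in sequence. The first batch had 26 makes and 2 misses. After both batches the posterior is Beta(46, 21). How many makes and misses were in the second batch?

8 makes and 8 misses

Sequential conjugate updates are equivalent to a single update on the pooled data, so total successes = posterior α − prior α and total failures = posterior β − prior β.
Total across both batches: 46−12=34 makes, 21−11=10 misses.
Subtract the first batch: 34−26=8 makes and 10−2=8 misses.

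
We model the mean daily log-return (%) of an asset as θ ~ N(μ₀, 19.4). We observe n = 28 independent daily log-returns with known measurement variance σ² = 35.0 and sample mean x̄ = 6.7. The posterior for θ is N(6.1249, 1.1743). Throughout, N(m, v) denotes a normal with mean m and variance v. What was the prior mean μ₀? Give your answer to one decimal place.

μ₀ = -2.8

With known observation variance, the Normal–Normal posterior has precision τ_n = τ₀ + n/σ² and mean μ_n = (τ₀μ₀ + (n/σ²)x̄)/τ_n.
Here τ₀ = 1/19.4 = 0.051546 and τ_data = 28/35.0 = 0.800000, so τ_n = 0.851546.
Rearranging for μ₀: μ₀ = (μ_n·τ_n − τ_data·x̄)/τ₀ = (6.1249·0.851546 − 0.800000·6.7) / 0.051546 = -0.144366/0.051546 ≈ -2.8.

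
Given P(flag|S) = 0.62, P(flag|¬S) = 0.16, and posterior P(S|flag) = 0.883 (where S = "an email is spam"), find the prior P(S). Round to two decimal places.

P(S) = 0.66

In odds form, posterior odds = prior odds × likelihood ratio, so prior odds = posterior odds ÷ LR.
Posterior odds = 0.883/(1−0.883) = 7.5470. LR = 0.62/0.16 = 3.8750.
Prior odds = 7.5470/3.8750 = 1.9476, so P(S) = 1.9476/(1+1.9476) ≈ 0.66.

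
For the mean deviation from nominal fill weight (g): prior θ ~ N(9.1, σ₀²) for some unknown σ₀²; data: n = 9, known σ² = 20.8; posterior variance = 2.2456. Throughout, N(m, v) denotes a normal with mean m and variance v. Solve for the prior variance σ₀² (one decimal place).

σ₀² = 79.2

For the Normal–Normal model with known σ², precisions add: τ_n = τ₀ + n/σ².
So 1/σ₀² = 1/2.2456 − 9/20.8 = 0.445315 − 0.432692 = 0.012623.
Hence σ₀² = 1/0.012623 ≈ 79.2.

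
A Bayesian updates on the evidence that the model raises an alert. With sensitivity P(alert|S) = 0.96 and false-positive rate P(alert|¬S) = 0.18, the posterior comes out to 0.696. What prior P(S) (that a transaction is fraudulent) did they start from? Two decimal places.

P(S) = 0.30

In odds form, posterior odds = prior odds × likelihood ratio, so prior odds = posterior odds ÷ LR.
Posterior odds = 0.696/(1−0.696) = 2.2895. LR = 0.96/0.18 = 5.3333.
Prior odds = 2.2895/5.3333 = 0.4293, so P(S) = 0.4293/(1+0.4293) ≈ 0.30.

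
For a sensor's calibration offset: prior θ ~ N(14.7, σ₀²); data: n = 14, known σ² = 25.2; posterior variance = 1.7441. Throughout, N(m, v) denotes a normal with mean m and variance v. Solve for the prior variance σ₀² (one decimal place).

Posterior precision equals prior precision plus data precision: 1/σ_n² = 1/σ₀² + n/σ².
So 1/σ₀² = 1/1.7441 − 14/25.2 = 0.573362 − 0.555556 = 0.017806.
Hence σ₀² = 1/0.017806 ≈ 56.2.

σ₀² = 56.2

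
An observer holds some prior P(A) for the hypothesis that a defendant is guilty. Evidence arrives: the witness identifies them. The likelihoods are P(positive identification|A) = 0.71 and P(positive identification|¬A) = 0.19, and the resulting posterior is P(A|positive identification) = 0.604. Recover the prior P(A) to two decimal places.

P(A) = 0.29

In odds form, posterior odds = prior odds × likelihood ratio, so prior odds = posterior odds ÷ LR.
Posterior odds = 0.604/(1−0.604) = 1.5253. LR = 0.71/0.19 = 3.7368.
Prior odds = 1.5253/3.7368 = 0.4082, so P(A) = 0.4082/(1+0.4082) ≈ 0.29.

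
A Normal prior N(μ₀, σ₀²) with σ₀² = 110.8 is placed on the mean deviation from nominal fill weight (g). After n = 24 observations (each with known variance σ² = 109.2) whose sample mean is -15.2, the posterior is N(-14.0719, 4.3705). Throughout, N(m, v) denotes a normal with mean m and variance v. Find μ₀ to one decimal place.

μ₀ = 13.4

With known observation variance, the Normal–Normal posterior has precision τ_n = τ₀ + n/σ² and mean μ_n = (τ₀μ₀ + (n/σ²)x̄)/τ_n.
Here τ₀ = 1/110.8 = 0.009025 and τ_data = 24/109.2 = 0.219780, so τ_n = 0.228805.
Rearranging for μ₀: μ₀ = (μ_n·τ_n − τ_data·x̄)/τ₀ = (-14.0719·0.228805 − 0.219780·-15.2) / 0.009025 = 0.120935/0.009025 ≈ 13.4.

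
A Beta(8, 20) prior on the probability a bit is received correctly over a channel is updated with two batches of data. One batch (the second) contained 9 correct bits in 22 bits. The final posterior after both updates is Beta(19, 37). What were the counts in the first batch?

2 correct bits and 4 errors

Because Beta–binomial updating is additive in the counts, the combined data contributed (α_post−α_prior, β_post−β_prior) successes and failures.
Total across both batches: 19−8=11 correct bits, 37−20=17 errors.
Subtract the second batch: 11−9=2 correct bits and 17−13=4 errors.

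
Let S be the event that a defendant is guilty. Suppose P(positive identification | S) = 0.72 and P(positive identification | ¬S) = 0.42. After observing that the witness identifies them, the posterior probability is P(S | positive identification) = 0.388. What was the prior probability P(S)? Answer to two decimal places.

P(S) = 0.27

Bayes' rule in odds form gives O(S|E) = O(S)·[P(E|S)/P(E|¬S)], hence O(S) = O(S|E)/LR.
Posterior odds = 0.388/(1−0.388) = 0.6340. LR = 0.72/0.42 = 1.7143.
Prior odds = 0.6340/1.7143 = 0.3698, so P(S) = 0.3698/(1+0.3698) ≈ 0.27.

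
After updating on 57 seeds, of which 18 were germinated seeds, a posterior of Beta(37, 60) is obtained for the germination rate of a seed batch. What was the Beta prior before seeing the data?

Beta(19, 21)

Beta is conjugate to the binomial likelihood: posterior = Beta(a+s, b+f).
So a = 37 − 18 = 19 and b = 60 − 39 = 21.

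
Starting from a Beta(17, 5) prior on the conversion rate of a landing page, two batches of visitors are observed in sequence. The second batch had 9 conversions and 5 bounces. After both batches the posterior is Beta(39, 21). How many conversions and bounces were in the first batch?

Sequential conjugate updates are equivalent to a single update on the pooled data, so total successes = posterior α − prior α and total failures = posterior β − prior β.
Total across both batches: 39−17=22 conversions, 21−5=16 bounces.
Subtract the second batch: 22−9=13 conversions and 16−5=11 bounces.

13 conversions and 11 bounces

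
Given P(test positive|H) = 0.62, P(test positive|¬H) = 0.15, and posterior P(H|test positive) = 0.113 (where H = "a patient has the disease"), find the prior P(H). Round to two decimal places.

P(H) = 0.03

Bayes' rule in odds form gives O(H|E) = O(H)·[P(E|H)/P(E|¬H)], hence O(H) = O(H|E)/LR.
Posterior odds = 0.113/(1−0.113) = 0.1274. LR = 0.62/0.15 = 4.1333.
Prior odds = 0.1274/4.1333 = 0.0308, so P(H) = 0.0308/(1+0.0308) ≈ 0.03.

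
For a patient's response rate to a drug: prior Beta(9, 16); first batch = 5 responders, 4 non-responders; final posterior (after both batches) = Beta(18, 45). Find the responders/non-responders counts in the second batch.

Sequential conjugate updates are equivalent to a single update on the pooled data, so total successes = posterior α − prior α and total failures = posterior β − prior β.
Total across both batches: 18−9=9 responders, 45−16=29 non-responders.
Subtract the first batch: 9−5=4 responders and 29−4=25 non-responders.

4 responders and 25 non-responders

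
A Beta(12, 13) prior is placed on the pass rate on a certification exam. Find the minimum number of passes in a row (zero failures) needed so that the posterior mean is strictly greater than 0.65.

After k passes and 0 failures the posterior is Beta(12+k, 13), with mean (12+k)/(12+13+k).
Set (12+k)/(25+k) > 0.65 and solve: k > (0.65·25 − 12)/(1 − 0.65) = 12.143.
The smallest integer exceeding 12.143 is 13, and checking k=13: (25)/(38) = 0.6579 > 0.65.

k = 13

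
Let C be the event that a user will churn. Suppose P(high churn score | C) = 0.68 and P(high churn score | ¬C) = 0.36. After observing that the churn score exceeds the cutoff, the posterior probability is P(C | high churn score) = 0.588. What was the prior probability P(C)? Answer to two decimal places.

Bayes' rule in odds form gives O(C|E) = O(C)·[P(E|C)/P(E|¬C)], hence O(C) = O(C|E)/LR.
Posterior odds = 0.588/(1−0.588) = 1.4272. LR = 0.68/0.36 = 1.8889.
Prior odds = 1.4272/1.8889 = 0.7556, so P(C) = 0.7556/(1+0.7556) ≈ 0.43.

P(C) = 0.43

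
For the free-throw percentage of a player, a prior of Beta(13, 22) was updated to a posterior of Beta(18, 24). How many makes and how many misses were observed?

A Beta(a, b) prior with s successes and f failures in binomial data gives a Beta(a+s, b+f) posterior.
Match parameters: s=18−13=5, f=24−22=2.

5 makes and 2 misses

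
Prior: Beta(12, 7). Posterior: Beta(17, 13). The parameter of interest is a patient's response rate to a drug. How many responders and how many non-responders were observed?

Beta is conjugate to the binomial likelihood: posterior = Beta(a+s, b+f).
So s = 17 − 12 = 5 and f = 13 − 7 = 6.

5 responders and 6 non-responders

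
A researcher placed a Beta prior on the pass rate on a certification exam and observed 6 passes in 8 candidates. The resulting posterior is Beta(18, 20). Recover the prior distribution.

A Beta(a, b) prior with s successes and f failures in binomial data gives a Beta(a+s, b+f) posterior.
Subtract the data counts: 18−6=12, 20−2=18.

Beta(12, 18)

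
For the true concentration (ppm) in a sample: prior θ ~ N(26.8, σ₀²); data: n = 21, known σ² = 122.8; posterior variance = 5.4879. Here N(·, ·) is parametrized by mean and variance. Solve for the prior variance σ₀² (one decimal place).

For the Normal–Normal model with known σ², precisions add: τ_n = τ₀ + n/σ².
So 1/σ₀² = 1/5.4879 − 21/122.8 = 0.182219 − 0.171010 = 0.011209.
Hence σ₀² = 1/0.011209 ≈ 89.2.

σ₀² = 89.2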